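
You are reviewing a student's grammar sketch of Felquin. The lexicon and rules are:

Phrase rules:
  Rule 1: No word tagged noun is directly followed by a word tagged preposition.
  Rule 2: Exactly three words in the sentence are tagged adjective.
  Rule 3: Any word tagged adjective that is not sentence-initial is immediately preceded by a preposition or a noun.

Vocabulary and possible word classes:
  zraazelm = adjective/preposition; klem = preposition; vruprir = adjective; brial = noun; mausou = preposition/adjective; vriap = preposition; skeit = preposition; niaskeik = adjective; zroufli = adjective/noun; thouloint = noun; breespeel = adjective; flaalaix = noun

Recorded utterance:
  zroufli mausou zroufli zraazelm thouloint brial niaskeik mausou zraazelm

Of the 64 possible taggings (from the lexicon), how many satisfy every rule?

3

Candidates per position — 1:zroufli {adjective,noun}; 2:mausou {preposition,adjective}; 3:zroufli {adjective,noun}; 4:zraazelm {adjective,preposition}; 5:thouloint {noun}; 6:brial {noun}; 7:niaskeik {adjective}; 8:mausou {preposition,adjective}; 9:zraazelm {adjective,preposition}.
There are 64 candidate sequences in total.
The sequences that satisfy every rule: adjective preposition adjective preposition noun noun adjective preposition preposition; adjective preposition noun adjective noun noun adjective preposition preposition; noun adjective noun adjective noun noun adjective preposition preposition.
Count = 3.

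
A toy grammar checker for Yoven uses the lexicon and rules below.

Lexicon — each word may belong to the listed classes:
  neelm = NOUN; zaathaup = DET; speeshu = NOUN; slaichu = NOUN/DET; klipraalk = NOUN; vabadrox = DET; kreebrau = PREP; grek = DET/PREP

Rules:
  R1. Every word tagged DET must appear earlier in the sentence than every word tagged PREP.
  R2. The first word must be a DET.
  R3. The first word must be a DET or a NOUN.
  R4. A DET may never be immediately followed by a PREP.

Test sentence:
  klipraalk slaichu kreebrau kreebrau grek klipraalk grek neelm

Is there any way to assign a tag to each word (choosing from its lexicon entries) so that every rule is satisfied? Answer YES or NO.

NO

Candidates per position — 1:klipraalk {NOUN}; 2:slaichu {NOUN,DET}; 3:kreebrau {PREP}; 4:kreebrau {PREP}; 5:grek {DET,PREP}; 6:klipraalk {NOUN}; 7:grek {DET,PREP}; 8:neelm {NOUN}.
Rule 2 cannot be satisfied by any choice of tags from the lexicon.
So there is no consistent tagging.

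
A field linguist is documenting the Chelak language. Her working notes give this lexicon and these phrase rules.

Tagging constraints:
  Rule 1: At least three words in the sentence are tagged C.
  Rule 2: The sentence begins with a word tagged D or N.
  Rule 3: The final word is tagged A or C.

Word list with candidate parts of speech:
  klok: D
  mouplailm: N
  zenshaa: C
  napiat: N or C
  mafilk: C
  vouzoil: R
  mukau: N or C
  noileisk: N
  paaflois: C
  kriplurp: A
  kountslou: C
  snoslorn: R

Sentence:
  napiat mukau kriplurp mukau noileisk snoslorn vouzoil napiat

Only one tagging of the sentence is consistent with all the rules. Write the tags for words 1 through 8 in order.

N C A C N R R C

Candidates per position — 1:napiat {N,C}; 2:mukau {N,C}; 3:kriplurp {A}; 4:mukau {N,C}; 5:noileisk {N}; 6:snoslorn {R}; 7:vouzoil {R}; 8:napiat {N,C}.
At position 1, choosing C makes rule 2 impossible to satisfy; hence N.
At position 2, choosing N makes rule 1 impossible to satisfy; hence C.
At position 4, choosing N makes rule 1 impossible to satisfy; hence C.
At position 8, choosing N makes rule 1 impossible to satisfy; hence C.
The only consistent sequence is: N C A C N R R C.
Check: rule 1 ✓; rule 2 ✓; rule 3 ✓.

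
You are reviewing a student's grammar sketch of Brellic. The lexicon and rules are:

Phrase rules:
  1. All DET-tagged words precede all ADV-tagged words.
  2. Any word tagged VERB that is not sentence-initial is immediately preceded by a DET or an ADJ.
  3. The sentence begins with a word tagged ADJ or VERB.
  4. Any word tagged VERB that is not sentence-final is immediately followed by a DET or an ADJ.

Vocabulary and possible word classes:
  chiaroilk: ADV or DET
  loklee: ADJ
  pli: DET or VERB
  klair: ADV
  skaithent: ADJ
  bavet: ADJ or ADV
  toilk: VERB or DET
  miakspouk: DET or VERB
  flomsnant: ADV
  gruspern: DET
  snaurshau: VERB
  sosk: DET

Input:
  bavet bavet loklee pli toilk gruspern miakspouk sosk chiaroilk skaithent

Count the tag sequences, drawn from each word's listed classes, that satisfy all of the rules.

Candidates per position — 1:bavet {ADJ,ADV}; 2:bavet {ADJ,ADV}; 3:loklee {ADJ}; 4:pli {DET,VERB}; 5:toilk {VERB,DET}; 6:gruspern {DET}; 7:miakspouk {DET,VERB}; 8:sosk {DET}; 9:chiaroilk {ADV,DET}; 10:skaithent {ADJ}.
There are 64 candidate sequences in total.
Checking each against the rules leaves 12 sequences.
Count = 12.

12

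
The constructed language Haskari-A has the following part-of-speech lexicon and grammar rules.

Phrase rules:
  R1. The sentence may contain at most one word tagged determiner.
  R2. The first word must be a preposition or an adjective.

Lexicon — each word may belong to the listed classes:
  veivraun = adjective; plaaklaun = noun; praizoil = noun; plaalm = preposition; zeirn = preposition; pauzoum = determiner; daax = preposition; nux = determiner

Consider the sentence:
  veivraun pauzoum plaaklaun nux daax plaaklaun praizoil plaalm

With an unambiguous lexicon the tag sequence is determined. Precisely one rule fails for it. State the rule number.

1

Fixed tagging: adjective determiner noun determiner preposition noun noun preposition.
Rule check: R1 fail, R2 pass.
Only rule 1 fails.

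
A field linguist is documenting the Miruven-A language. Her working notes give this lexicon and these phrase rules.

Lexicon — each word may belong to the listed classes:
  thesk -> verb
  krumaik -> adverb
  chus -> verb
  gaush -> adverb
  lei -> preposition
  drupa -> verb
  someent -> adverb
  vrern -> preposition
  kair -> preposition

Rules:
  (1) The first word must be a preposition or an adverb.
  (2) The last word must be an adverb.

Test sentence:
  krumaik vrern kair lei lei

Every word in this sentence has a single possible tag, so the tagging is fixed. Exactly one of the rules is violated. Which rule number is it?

Fixed tagging: adverb preposition preposition preposition preposition.
Checking each rule: R1 holds, R2 violated.
Only rule 2 fails.

2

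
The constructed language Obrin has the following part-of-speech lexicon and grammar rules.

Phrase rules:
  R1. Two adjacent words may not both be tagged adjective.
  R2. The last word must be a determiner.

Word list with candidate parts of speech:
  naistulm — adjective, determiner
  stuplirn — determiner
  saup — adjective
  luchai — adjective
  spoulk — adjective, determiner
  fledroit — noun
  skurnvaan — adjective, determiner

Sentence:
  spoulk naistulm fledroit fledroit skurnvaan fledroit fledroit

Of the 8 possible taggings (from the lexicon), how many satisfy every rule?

Candidates per position — 1:spoulk {adjective,determiner}; 2:naistulm {adjective,determiner}; 3:fledroit {noun}; 4:fledroit {noun}; 5:skurnvaan {adjective,determiner}; 6:fledroit {noun}; 7:fledroit {noun}.
There are 8 candidate sequences in total.
Rule 2 cannot be satisfied by any choice of tags from the lexicon.
So there is no consistent tagging.
Count = 0.

0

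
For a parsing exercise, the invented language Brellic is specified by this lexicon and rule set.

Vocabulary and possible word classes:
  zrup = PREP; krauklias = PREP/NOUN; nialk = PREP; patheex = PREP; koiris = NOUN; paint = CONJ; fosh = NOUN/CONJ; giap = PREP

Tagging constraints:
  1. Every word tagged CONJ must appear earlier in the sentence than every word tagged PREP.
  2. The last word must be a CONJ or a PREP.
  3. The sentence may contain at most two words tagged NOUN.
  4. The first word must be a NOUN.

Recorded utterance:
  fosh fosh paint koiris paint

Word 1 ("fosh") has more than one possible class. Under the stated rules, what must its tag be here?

Candidates per position — 1:fosh {NOUN,CONJ}; 2:fosh {NOUN,CONJ}; 3:paint {CONJ}; 4:koiris {NOUN}; 5:paint {CONJ}.
Position 1: CONJ is ruled out by rule 4; that leaves NOUN.
Position 2: NOUN is ruled out by rule 3; that leaves CONJ.
The only consistent sequence is: NOUN CONJ CONJ NOUN CONJ.
Checking: rule 1 satisfied; rule 2 satisfied; rule 3 satisfied; rule 4 satisfied.

NOUN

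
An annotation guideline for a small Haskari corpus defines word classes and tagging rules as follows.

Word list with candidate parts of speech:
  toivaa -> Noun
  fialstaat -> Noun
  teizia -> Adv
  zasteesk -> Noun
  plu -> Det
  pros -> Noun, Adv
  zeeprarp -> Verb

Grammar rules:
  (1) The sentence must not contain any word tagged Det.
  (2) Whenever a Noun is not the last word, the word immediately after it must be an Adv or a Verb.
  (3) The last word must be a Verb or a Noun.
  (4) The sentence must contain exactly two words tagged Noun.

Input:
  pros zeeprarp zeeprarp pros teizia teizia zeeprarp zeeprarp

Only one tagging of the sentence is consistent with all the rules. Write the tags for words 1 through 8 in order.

Noun Verb Verb Noun Adv Adv Verb Verb

Candidates per position — 1:pros {Noun,Adv}; 2:zeeprarp {Verb}; 3:zeeprarp {Verb}; 4:pros {Noun,Adv}; 5:teizia {Adv}; 6:teizia {Adv}; 7:zeeprarp {Verb}; 8:zeeprarp {Verb}.
Position 1: Adv is ruled out by rule 4; that leaves Noun.
Position 4: Adv is ruled out by rule 4; that leaves Noun.
That leaves exactly one tagging: Noun Verb Verb Noun Adv Adv Verb Verb.
Checking: rule 1 satisfied; rule 2 satisfied; rule 3 satisfied; rule 4 satisfied.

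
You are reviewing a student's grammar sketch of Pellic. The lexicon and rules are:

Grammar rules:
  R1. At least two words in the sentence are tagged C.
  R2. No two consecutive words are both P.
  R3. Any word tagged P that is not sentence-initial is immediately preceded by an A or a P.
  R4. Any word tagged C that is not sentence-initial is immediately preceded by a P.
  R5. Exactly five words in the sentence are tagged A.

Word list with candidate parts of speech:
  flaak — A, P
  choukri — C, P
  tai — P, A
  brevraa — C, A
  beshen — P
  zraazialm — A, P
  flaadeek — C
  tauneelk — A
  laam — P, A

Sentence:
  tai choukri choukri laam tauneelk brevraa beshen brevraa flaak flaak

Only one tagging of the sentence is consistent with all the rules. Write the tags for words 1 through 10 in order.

A P C A A A P C A P

Candidates per position — 1:tai {P,A}; 2:choukri {C,P}; 3:choukri {C,P}; 4:laam {P,A}; 5:tauneelk {A}; 6:brevraa {C,A}; 7:beshen {P}; 8:brevraa {C,A}; 9:flaak {A,P}; 10:flaak {A,P}.
Word 6 cannot be C — rule 3 would then fail for every completion. It is A.
The remaining ambiguous positions (1, 2, 3, 4, 8, 9, 10) are resolved jointly — only one combination satisfies every rule.
The unique satisfying tagging is: A P C A A A P C A P.
Verifying each rule — rule 1 ok; rule 2 ok; rule 3 ok; rule 4 ok; rule 5 ok.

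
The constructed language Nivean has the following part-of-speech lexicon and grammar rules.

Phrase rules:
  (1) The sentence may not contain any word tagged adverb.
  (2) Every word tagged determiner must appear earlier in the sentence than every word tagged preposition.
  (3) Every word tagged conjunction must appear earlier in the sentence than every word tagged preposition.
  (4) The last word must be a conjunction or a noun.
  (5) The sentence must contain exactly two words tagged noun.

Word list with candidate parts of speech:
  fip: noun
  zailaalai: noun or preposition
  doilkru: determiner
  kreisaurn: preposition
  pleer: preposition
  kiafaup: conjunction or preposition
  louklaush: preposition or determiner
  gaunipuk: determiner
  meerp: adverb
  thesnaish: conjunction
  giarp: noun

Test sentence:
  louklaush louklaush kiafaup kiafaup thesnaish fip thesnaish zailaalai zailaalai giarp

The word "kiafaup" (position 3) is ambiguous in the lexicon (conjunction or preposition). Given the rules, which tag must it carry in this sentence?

conjunction

Candidates per position — 1:louklaush {preposition,determiner}; 2:louklaush {preposition,determiner}; 3:kiafaup {conjunction,preposition}; 4:kiafaup {conjunction,preposition}; 5:thesnaish {conjunction}; 6:fip {noun}; 7:thesnaish {conjunction}; 8:zailaalai {noun,preposition}; 9:zailaalai {noun,preposition}; 10:giarp {noun}.
If word 1 were preposition, no tagging could satisfy rule 3; so word 1 is determiner.
If word 2 were preposition, no tagging could satisfy rule 3; so word 2 is determiner.
If word 3 were preposition, no tagging could satisfy rule 3; so word 3 is conjunction.
If word 4 were preposition, no tagging could satisfy rule 3; so word 4 is conjunction.
If word 8 were noun, no tagging could satisfy rule 5; so word 8 is preposition.
If word 9 were noun, no tagging could satisfy rule 5; so word 9 is preposition.
That leaves exactly one tagging: determiner determiner conjunction conjunction conjunction noun conjunction preposition preposition noun.
Rule-by-rule: rule 1 satisfied; rule 2 satisfied; rule 3 satisfied; rule 4 satisfied; rule 5 satisfied.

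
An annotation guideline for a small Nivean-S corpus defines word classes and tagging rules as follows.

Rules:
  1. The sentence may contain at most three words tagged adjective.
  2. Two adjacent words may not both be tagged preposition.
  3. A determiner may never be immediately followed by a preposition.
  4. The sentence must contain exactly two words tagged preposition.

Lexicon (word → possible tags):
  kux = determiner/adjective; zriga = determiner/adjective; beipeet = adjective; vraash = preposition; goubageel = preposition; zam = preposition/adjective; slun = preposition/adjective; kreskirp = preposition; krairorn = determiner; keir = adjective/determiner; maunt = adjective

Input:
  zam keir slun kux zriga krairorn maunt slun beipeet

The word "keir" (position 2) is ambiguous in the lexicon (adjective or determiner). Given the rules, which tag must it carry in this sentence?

Candidates per position — 1:zam {preposition,adjective}; 2:keir {adjective,determiner}; 3:slun {preposition,adjective}; 4:kux {determiner,adjective}; 5:zriga {determiner,adjective}; 6:krairorn {determiner}; 7:maunt {adjective}; 8:slun {preposition,adjective}; 9:beipeet {adjective}.
Position 2: the remaining choice is settled jointly with positions 1, 3, 4, 5, 8 — only determiner at position 2 is part of a tagging that satisfies every rule.
The only consistent sequence is: preposition determiner adjective determiner determiner determiner adjective preposition adjective.
Check: rule 1 ok; rule 2 ok; rule 3 ok; rule 4 ok.

determiner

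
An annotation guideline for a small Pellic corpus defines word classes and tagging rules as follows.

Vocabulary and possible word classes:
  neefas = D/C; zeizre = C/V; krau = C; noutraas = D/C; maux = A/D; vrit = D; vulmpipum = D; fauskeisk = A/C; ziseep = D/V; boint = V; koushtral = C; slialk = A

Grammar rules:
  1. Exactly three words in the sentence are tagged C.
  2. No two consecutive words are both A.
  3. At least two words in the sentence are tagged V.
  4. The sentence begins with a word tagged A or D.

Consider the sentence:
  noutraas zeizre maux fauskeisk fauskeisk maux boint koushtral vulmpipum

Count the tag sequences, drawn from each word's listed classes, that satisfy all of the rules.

Candidates per position — 1:noutraas {D,C}; 2:zeizre {C,V}; 3:maux {A,D}; 4:fauskeisk {A,C}; 5:fauskeisk {A,C}; 6:maux {A,D}; 7:boint {V}; 8:koushtral {C}; 9:vulmpipum {D}.
There are 64 candidate sequences in total.
The sequences that satisfy every rule: D V A C C A V C D; D V A C C D V C D; D V D C C A V C D; D V D C C D V C D.
Count = 4.

4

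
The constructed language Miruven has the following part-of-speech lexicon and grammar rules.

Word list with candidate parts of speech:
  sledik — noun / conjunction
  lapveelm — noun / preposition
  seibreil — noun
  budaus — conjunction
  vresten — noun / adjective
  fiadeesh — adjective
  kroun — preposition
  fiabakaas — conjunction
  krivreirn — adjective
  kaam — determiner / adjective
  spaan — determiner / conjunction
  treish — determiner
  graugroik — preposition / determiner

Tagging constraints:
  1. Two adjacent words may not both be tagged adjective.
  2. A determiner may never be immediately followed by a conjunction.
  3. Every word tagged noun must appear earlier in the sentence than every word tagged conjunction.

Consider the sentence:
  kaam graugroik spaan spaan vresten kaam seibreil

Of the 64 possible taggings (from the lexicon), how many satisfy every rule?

Candidates per position — 1:kaam {determiner,adjective}; 2:graugroik {preposition,determiner}; 3:spaan {determiner,conjunction}; 4:spaan {determiner,conjunction}; 5:vresten {noun,adjective}; 6:kaam {determiner,adjective}; 7:seibreil {noun}.
There are 64 candidate sequences in total.
Checking each against the rules leaves 12 sequences.
Count = 12.

12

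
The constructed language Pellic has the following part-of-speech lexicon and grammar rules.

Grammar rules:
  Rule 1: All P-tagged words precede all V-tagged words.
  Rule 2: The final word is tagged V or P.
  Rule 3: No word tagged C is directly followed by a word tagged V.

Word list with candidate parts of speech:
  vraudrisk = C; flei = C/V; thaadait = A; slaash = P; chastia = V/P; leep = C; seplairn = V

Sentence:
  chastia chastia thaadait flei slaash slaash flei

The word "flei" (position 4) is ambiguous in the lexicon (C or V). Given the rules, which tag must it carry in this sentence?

C

Candidates per position — 1:chastia {V,P}; 2:chastia {V,P}; 3:thaadait {A}; 4:flei {C,V}; 5:slaash {P}; 6:slaash {P}; 7:flei {C,V}.
Position 1: V is ruled out by rule 1; that leaves P.
Position 2: V is ruled out by rule 1; that leaves P.
Position 4: V is ruled out by rule 1; that leaves C.
Position 7: C is ruled out by rule 2; that leaves V.
The unique satisfying tagging is: P P A C P P V.
Verifying each rule — rule 1 satisfied; rule 2 satisfied; rule 3 satisfied.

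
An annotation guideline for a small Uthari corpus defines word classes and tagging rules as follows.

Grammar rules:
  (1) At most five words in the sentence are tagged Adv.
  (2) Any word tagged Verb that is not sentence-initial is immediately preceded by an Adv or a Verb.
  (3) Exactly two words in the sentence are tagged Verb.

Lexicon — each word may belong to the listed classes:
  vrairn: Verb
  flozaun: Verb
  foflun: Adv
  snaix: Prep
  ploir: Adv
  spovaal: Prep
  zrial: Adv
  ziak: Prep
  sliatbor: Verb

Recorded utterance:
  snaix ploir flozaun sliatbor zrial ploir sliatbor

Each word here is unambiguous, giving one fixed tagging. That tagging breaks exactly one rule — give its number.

3

Fixed tagging: Prep Adv Verb Verb Adv Adv Verb.
Checking each rule: R1 holds, R2 holds, R3 violated.
Only rule 3 fails.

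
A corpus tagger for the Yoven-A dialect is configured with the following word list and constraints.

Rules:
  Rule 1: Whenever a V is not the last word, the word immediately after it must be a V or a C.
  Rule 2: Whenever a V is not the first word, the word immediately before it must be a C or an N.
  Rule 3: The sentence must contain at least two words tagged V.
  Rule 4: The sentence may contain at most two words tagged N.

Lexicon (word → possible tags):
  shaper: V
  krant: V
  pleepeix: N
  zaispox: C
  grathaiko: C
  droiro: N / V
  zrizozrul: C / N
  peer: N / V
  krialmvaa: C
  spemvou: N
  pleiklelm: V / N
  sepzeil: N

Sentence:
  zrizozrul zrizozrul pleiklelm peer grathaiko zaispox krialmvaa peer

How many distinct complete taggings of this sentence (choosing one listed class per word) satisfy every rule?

3

Candidates per position — 1:zrizozrul {C,N}; 2:zrizozrul {C,N}; 3:pleiklelm {V,N}; 4:peer {N,V}; 5:grathaiko {C}; 6:zaispox {C}; 7:krialmvaa {C}; 8:peer {N,V}.
There are 32 candidate sequences in total.
The sequences that satisfy every rule: C C N V C C C V; C N N V C C C V; N C N V C C C V.
Count = 3.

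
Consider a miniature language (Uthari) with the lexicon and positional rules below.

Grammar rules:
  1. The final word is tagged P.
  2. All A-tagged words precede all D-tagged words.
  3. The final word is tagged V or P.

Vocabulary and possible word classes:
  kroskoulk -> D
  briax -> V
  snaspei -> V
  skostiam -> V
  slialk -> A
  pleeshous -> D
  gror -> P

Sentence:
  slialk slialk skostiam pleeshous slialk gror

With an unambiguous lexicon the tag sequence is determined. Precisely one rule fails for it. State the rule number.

Fixed tagging: A A V D A P.
Applying the rules: R1 pass, R2 fail, R3 pass.
Only rule 2 fails.

2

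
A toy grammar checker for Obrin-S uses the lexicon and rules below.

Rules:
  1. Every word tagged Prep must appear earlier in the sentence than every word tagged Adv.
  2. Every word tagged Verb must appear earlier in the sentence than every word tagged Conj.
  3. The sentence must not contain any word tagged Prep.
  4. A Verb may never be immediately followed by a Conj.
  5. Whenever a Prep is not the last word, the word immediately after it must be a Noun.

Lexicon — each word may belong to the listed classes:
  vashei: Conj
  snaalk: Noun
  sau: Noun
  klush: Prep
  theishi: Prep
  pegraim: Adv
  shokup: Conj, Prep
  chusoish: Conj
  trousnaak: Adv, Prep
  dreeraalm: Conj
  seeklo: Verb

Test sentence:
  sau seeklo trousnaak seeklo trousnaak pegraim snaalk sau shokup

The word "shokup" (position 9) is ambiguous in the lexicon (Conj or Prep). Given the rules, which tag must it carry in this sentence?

Conj

Candidates per position — 1:sau {Noun}; 2:seeklo {Verb}; 3:trousnaak {Adv,Prep}; 4:seeklo {Verb}; 5:trousnaak {Adv,Prep}; 6:pegraim {Adv}; 7:snaalk {Noun}; 8:sau {Noun}; 9:shokup {Conj,Prep}.
At position 3, choosing Prep makes rule 3 impossible to satisfy; hence Adv.
At position 5, choosing Prep makes rule 1 impossible to satisfy; hence Adv.
At position 9, choosing Prep makes rule 1 impossible to satisfy; hence Conj.
The unique satisfying tagging is: Noun Verb Adv Verb Adv Adv Noun Noun Conj.
Verifying each rule — rule 1 ok; rule 2 ok; rule 3 ok; rule 4 ok; rule 5 ok.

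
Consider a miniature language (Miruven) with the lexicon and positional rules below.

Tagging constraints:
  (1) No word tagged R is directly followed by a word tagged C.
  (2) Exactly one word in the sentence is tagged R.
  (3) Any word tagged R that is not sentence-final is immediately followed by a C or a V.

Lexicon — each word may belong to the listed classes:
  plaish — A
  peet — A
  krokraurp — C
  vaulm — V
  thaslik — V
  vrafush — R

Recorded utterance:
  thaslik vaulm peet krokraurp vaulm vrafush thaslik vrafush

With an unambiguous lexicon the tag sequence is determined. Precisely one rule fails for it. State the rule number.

Fixed tagging: V V A C V R V R.
Applying the rules: R1 holds, R2 violated, R3 holds.
Only rule 2 fails.

2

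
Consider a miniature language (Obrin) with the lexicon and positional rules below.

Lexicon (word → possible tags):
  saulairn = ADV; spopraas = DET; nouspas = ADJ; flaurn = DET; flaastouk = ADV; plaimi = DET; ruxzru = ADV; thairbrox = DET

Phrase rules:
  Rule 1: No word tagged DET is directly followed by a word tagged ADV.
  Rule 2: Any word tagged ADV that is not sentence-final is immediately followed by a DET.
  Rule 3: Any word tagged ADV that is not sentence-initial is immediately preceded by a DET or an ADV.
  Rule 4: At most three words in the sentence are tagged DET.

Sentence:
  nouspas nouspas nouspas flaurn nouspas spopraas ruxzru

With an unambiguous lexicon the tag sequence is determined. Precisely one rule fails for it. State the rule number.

1

Fixed tagging: ADJ ADJ ADJ DET ADJ DET ADV.
Checking each rule: R1 fail, R2 pass, R3 pass, R4 pass.
Only rule 1 fails.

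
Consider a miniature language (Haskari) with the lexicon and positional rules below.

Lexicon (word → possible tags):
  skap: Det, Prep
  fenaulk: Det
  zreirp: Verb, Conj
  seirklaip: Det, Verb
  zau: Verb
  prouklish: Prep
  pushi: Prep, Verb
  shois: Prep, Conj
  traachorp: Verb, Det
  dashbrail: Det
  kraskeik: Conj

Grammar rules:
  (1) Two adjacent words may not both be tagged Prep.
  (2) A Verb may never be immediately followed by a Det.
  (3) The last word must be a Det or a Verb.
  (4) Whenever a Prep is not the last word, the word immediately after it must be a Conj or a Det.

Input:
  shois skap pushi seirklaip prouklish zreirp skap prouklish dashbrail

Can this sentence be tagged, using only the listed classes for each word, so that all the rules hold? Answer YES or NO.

YES

Candidates per position — 1:shois {Prep,Conj}; 2:skap {Det,Prep}; 3:pushi {Prep,Verb}; 4:seirklaip {Det,Verb}; 5:prouklish {Prep}; 6:zreirp {Verb,Conj}; 7:skap {Det,Prep}; 8:prouklish {Prep}; 9:dashbrail {Det}.
One satisfying assignment: Conj Det Prep Det Prep Conj Det Prep Det.
Checking: rule 1 satisfied; rule 2 satisfied; rule 3 satisfied; rule 4 satisfied.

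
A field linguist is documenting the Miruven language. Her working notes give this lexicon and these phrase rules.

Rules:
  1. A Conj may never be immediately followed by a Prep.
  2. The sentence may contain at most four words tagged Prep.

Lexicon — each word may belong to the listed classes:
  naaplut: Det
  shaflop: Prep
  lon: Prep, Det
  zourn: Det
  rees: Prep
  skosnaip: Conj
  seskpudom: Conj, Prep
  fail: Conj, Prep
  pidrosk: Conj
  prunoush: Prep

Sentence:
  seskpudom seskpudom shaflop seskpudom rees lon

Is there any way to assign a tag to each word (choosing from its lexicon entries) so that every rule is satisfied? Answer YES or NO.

NO

Candidates per position — 1:seskpudom {Conj,Prep}; 2:seskpudom {Conj,Prep}; 3:shaflop {Prep}; 4:seskpudom {Conj,Prep}; 5:rees {Prep}; 6:lon {Prep,Det}.
Every candidate sequence violates at least one rule; no consistent tagging exists.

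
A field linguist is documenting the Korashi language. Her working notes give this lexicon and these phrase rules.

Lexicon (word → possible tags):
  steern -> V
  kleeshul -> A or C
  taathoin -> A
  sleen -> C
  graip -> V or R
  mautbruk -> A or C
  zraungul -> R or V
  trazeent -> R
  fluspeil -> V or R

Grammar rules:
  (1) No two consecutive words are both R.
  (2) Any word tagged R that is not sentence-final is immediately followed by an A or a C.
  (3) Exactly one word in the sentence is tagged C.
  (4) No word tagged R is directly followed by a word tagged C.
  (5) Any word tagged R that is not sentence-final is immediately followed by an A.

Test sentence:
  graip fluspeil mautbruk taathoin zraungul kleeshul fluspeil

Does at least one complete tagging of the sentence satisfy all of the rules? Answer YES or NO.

Candidates per position — 1:graip {V,R}; 2:fluspeil {V,R}; 3:mautbruk {A,C}; 4:taathoin {A}; 5:zraungul {R,V}; 6:kleeshul {A,C}; 7:fluspeil {V,R}.
One satisfying assignment: V R A A V C R.
Check: rule 1 satisfied; rule 2 satisfied; rule 3 satisfied; rule 4 satisfied; rule 5 satisfied.

YES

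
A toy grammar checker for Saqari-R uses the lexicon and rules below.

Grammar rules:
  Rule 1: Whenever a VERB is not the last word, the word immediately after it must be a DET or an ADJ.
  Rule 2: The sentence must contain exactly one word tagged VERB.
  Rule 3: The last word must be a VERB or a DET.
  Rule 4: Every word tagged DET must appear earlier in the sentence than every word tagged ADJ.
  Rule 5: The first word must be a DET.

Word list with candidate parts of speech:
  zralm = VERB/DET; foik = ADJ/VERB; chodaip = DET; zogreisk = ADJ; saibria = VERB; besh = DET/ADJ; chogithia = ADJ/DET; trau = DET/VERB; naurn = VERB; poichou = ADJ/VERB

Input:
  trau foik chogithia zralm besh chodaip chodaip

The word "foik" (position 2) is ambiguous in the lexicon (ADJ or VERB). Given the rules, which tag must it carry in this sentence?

Candidates per position — 1:trau {DET,VERB}; 2:foik {ADJ,VERB}; 3:chogithia {ADJ,DET}; 4:zralm {VERB,DET}; 5:besh {DET,ADJ}; 6:chodaip {DET}; 7:chodaip {DET}.
Position 1: tagging it VERB would leave rule 5 unsatisfiable, so it must be DET.
Position 2: tagging it ADJ would leave rule 4 unsatisfiable, so it must be VERB.
Position 3: tagging it ADJ would leave rule 4 unsatisfiable, so it must be DET.
Position 4: tagging it VERB would leave rule 2 unsatisfiable, so it must be DET.
Position 5: tagging it ADJ would leave rule 4 unsatisfiable, so it must be DET.
The only consistent sequence is: DET VERB DET DET DET DET DET.
Rule-by-rule: rule 1 ✓; rule 2 ✓; rule 3 ✓; rule 4 ✓; rule 5 ✓.

VERB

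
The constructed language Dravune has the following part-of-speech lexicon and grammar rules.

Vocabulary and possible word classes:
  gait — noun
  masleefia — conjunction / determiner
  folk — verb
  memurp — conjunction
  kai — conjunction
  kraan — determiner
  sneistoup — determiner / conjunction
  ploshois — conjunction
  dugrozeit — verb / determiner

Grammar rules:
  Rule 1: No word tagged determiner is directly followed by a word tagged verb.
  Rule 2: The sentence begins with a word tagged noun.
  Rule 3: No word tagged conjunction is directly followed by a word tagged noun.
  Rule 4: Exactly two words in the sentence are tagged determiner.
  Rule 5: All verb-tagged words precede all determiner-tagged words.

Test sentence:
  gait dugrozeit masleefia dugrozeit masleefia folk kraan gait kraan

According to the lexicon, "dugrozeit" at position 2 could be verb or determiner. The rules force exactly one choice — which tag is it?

verb

Candidates per position — 1:gait {noun}; 2:dugrozeit {verb,determiner}; 3:masleefia {conjunction,determiner}; 4:dugrozeit {verb,determiner}; 5:masleefia {conjunction,determiner}; 6:folk {verb}; 7:kraan {determiner}; 8:gait {noun}; 9:kraan {determiner}.
Position 2: tagging it determiner would leave rule 4 unsatisfiable, so it must be verb.
Position 3: tagging it determiner would leave rule 4 unsatisfiable, so it must be conjunction.
Position 4: tagging it determiner would leave rule 4 unsatisfiable, so it must be verb.
Position 5: tagging it determiner would leave rule 1 unsatisfiable, so it must be conjunction.
The unique satisfying tagging is: noun verb conjunction verb conjunction verb determiner noun determiner.
Checking: rule 1 ok; rule 2 ok; rule 3 ok; rule 4 ok; rule 5 ok.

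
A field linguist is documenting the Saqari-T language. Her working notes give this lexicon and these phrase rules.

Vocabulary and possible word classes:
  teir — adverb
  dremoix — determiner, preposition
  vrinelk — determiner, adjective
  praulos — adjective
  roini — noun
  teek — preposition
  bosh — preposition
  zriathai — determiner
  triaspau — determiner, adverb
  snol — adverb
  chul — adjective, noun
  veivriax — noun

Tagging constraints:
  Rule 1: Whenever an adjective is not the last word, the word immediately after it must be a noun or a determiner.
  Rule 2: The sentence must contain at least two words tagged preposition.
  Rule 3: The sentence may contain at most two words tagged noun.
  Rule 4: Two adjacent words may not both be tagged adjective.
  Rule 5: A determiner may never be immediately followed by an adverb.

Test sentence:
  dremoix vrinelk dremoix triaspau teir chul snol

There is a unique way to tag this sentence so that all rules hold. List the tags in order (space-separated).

preposition determiner preposition adverb adverb noun adverb

Candidates per position — 1:dremoix {determiner,preposition}; 2:vrinelk {determiner,adjective}; 3:dremoix {determiner,preposition}; 4:triaspau {determiner,adverb}; 5:teir {adverb}; 6:chul {adjective,noun}; 7:snol {adverb}.
At position 1, choosing determiner makes rule 2 impossible to satisfy; hence preposition.
At position 3, choosing determiner makes rule 2 impossible to satisfy; hence preposition.
At position 4, choosing determiner makes rule 5 impossible to satisfy; hence adverb.
At position 6, choosing adjective makes rule 1 impossible to satisfy; hence noun.
At position 2, choosing adjective makes rule 1 impossible to satisfy; hence determiner.
So the tagging must be: preposition determiner preposition adverb adverb noun adverb.
Check: rule 1 holds; rule 2 holds; rule 3 holds; rule 4 holds; rule 5 holds.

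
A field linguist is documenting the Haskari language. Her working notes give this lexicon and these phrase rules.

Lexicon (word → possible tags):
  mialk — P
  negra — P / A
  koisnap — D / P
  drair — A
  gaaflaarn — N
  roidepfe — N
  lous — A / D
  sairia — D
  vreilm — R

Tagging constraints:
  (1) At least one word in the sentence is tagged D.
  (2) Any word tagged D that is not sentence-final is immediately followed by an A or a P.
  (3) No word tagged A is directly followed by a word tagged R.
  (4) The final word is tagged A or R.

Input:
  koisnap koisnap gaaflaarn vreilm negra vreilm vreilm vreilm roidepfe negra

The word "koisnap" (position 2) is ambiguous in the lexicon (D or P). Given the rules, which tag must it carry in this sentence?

P

Candidates per position — 1:koisnap {D,P}; 2:koisnap {D,P}; 3:gaaflaarn {N}; 4:vreilm {R}; 5:negra {P,A}; 6:vreilm {R}; 7:vreilm {R}; 8:vreilm {R}; 9:roidepfe {N}; 10:negra {P,A}.
Word 2 cannot be D — rule 2 would then fail for every completion. It is P.
Word 5 cannot be A — rule 3 would then fail for every completion. It is P.
Word 10 cannot be P — rule 4 would then fail for every completion. It is A.
Word 1 cannot be P — rule 1 would then fail for every completion. It is D.
So the tagging must be: D P N R P R R R N A.
Checking: rule 1 ok; rule 2 ok; rule 3 ok; rule 4 ok.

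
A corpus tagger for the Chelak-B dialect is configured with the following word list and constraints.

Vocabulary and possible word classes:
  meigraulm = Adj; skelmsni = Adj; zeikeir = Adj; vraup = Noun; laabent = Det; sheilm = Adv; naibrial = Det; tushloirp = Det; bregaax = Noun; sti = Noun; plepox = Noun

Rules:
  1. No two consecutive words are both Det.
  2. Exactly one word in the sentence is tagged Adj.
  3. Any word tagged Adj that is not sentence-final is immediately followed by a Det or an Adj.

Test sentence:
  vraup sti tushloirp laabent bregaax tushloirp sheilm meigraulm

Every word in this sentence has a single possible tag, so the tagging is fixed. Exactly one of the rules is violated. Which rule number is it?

1

Fixed tagging: Noun Noun Det Det Noun Det Adv Adj.
Rule check: R1 fail, R2 pass, R3 pass.
Only rule 1 fails.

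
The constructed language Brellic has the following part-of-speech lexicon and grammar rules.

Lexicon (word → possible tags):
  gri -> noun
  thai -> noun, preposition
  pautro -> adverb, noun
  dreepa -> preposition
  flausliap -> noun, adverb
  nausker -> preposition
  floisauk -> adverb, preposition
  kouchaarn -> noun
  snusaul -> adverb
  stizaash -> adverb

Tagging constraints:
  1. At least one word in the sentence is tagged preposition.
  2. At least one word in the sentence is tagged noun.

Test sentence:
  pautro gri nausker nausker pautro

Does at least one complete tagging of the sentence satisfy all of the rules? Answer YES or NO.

Candidates per position — 1:pautro {adverb,noun}; 2:gri {noun}; 3:nausker {preposition}; 4:nausker {preposition}; 5:pautro {adverb,noun}.
One satisfying assignment: adverb noun preposition preposition adverb.
Checking: rule 1 ✓; rule 2 ✓.

YES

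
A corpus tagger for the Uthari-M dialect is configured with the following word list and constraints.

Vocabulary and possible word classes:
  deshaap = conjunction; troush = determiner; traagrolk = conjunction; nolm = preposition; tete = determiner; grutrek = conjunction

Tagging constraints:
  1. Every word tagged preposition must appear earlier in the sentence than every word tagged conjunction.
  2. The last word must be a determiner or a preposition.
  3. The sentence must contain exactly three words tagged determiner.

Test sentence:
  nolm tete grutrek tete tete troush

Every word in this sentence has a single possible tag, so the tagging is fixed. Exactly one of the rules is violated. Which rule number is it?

Fixed tagging: preposition determiner conjunction determiner determiner determiner.
Rule check: R1 ok, R2 ok, R3 fails.
Only rule 3 fails.

3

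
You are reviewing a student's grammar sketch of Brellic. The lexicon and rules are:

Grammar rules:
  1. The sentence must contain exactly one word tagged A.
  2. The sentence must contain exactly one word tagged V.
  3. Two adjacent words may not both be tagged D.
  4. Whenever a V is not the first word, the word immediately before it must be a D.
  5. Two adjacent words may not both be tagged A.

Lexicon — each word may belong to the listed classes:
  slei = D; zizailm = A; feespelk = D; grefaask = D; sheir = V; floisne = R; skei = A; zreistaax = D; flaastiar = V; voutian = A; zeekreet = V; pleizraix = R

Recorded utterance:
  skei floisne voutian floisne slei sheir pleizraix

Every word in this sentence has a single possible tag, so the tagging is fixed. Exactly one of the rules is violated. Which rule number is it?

Fixed tagging: A R A R D V R.
Applying the rules: R1 fail, R2 pass, R3 pass, R4 pass, R5 pass.
Only rule 1 fails.

1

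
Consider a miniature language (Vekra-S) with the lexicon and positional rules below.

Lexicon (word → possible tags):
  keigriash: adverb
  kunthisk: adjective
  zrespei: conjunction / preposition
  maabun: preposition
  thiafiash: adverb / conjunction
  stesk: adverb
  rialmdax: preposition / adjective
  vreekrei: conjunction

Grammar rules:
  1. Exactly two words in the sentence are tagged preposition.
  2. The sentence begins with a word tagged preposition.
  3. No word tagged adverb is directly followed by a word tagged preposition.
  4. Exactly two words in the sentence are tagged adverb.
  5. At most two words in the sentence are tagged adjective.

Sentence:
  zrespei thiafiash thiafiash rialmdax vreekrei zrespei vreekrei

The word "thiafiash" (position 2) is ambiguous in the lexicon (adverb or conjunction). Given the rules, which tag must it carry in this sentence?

Candidates per position — 1:zrespei {conjunction,preposition}; 2:thiafiash {adverb,conjunction}; 3:thiafiash {adverb,conjunction}; 4:rialmdax {preposition,adjective}; 5:vreekrei {conjunction}; 6:zrespei {conjunction,preposition}; 7:vreekrei {conjunction}.
Position 1: tagging it conjunction would leave rule 2 unsatisfiable, so it must be preposition.
Position 2: tagging it conjunction would leave rule 4 unsatisfiable, so it must be adverb.
Position 3: tagging it conjunction would leave rule 4 unsatisfiable, so it must be adverb.
Position 4: tagging it preposition would leave rule 3 unsatisfiable, so it must be adjective.
Position 6: tagging it conjunction would leave rule 1 unsatisfiable, so it must be preposition.
That leaves exactly one tagging: preposition adverb adverb adjective conjunction preposition conjunction.
Checking: rule 1 ✓; rule 2 ✓; rule 3 ✓; rule 4 ✓; rule 5 ✓.

adverb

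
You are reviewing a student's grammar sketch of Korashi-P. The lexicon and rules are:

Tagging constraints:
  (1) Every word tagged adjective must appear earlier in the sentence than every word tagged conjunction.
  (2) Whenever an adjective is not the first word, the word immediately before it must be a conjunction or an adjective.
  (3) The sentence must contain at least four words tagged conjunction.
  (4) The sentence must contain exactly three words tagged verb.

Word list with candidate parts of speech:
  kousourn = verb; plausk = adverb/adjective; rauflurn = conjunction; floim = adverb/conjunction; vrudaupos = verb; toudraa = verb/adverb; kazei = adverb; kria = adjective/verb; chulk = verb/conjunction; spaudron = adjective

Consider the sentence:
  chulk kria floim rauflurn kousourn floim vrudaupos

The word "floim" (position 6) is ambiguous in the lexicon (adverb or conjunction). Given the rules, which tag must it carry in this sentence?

conjunction

Candidates per position — 1:chulk {verb,conjunction}; 2:kria {adjective,verb}; 3:floim {adverb,conjunction}; 4:rauflurn {conjunction}; 5:kousourn {verb}; 6:floim {adverb,conjunction}; 7:vrudaupos {verb}.
Position 1: verb is ruled out by rule 3; that leaves conjunction.
Position 2: adjective is ruled out by rule 1; that leaves verb.
Position 3: adverb is ruled out by rule 3; that leaves conjunction.
Position 6: adverb is ruled out by rule 3; that leaves conjunction.
The unique satisfying tagging is: conjunction verb conjunction conjunction verb conjunction verb.
Checking: rule 1 holds; rule 2 holds; rule 3 holds; rule 4 holds.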